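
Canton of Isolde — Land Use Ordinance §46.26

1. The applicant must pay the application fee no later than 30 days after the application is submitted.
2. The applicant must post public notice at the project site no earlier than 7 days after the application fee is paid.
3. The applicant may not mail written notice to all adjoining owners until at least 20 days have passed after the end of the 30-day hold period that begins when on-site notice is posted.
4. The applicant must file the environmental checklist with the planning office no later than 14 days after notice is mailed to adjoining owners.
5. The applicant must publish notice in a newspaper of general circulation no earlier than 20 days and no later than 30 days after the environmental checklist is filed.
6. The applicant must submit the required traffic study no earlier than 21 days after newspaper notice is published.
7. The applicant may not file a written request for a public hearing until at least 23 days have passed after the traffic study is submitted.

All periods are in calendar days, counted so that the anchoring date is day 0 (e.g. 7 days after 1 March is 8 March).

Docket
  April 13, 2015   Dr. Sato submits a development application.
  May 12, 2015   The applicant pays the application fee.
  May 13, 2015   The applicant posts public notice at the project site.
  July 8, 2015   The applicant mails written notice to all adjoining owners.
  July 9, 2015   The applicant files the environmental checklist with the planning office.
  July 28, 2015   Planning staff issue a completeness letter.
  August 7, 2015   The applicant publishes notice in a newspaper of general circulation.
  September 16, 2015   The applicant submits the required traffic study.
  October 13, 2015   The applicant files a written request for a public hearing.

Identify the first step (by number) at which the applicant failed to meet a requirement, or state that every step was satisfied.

Step 2

Step 1 — counting 30 days from April 13, 2015 (when the application is submitted) gives a deadline of May 13, 2015; done May 12, 2015 — timely.
Step 2 — must wait 7 days from May 12, 2015 (when the application fee is paid), so not before May 19, 2015; acted on May 13, 2015, 6 days prematurely.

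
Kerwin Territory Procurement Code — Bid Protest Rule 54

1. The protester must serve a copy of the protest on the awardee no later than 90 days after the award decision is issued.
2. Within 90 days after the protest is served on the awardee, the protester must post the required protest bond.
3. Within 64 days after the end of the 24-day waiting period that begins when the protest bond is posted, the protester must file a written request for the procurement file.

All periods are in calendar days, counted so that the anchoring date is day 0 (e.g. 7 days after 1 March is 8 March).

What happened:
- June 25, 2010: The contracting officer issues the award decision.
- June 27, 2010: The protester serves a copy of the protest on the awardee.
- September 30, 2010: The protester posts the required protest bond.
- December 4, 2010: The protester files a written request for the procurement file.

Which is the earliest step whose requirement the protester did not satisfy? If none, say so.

Step 2

Step 1: 90 days after June 25, 2010 (when the award decision is issued) is September 23, 2010; done June 27, 2010 — timely.
Step 2: 90 days after June 27, 2010 (when the protest is served on the awardee) is September 25, 2010; done September 30, 2010 — 5 days late.
The analysis stops there.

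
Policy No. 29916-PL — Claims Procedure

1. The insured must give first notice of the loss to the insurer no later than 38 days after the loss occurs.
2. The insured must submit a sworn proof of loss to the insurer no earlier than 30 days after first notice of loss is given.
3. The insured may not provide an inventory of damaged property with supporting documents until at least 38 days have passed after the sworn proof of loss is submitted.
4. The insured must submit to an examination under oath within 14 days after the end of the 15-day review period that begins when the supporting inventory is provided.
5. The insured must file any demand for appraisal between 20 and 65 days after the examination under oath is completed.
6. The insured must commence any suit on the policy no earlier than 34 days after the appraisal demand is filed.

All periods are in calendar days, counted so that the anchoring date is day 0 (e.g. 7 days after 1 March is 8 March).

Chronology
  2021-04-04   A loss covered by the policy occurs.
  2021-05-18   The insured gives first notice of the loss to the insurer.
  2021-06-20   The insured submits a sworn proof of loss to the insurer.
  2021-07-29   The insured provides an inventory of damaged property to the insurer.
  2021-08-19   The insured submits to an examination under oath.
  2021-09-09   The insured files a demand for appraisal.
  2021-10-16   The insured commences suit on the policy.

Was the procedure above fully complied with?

No

Step 1 — counting 38 days from 2021-04-04 (when the loss occurs) gives a deadline of 2021-05-12; 2021-05-18 misses that deadline by 6 days.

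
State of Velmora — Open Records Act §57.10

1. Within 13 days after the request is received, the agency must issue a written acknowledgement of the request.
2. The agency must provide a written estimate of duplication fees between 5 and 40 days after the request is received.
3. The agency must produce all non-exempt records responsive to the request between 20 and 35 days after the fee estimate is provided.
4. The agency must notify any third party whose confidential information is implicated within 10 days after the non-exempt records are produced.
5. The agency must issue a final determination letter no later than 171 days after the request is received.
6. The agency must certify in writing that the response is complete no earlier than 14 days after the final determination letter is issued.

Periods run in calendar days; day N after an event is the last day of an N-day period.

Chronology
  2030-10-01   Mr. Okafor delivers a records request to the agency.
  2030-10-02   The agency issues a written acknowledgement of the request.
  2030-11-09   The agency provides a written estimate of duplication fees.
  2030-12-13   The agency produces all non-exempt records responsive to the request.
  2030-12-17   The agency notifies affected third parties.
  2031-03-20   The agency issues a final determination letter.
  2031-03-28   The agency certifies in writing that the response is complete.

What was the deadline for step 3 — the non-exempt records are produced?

Step 3 runs from 2030-11-09, when the fee estimate is provided. The window is 20–35 days after 2030-11-09; it closes on 2030-12-14.

2030-12-14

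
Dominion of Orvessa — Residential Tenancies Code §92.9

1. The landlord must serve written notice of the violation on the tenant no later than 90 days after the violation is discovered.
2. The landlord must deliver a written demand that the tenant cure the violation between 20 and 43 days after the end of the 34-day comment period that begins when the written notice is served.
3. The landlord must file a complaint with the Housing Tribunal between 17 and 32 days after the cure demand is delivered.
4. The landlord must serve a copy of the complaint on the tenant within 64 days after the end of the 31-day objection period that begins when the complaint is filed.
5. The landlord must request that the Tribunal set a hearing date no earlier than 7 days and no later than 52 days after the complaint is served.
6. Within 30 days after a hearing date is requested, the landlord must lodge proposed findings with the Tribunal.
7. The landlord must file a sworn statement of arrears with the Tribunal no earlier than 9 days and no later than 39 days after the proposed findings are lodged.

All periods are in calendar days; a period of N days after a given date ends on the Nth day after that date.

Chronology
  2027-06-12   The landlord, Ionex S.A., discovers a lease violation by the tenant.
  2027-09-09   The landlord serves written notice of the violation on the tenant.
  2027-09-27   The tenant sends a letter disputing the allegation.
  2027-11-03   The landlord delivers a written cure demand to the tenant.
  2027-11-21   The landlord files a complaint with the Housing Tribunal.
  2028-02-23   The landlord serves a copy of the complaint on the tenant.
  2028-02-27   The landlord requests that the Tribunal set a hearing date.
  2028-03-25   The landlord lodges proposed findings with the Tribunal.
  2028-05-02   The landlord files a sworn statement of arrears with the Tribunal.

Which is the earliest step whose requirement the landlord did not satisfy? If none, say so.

Step 5

(1) due by 2027-06-12 + 90 days = 2027-09-10; 2027-09-09 is within that limit.
(2) the permitted window runs from 2027-10-13 + 20 = 2027-11-02 to 2027-10-13 + 43 = 2027-11-25; done 2027-11-03 — within the window.
(3) the permitted window runs from 2027-11-03 + 17 = 2027-11-20 to 2027-11-03 + 32 = 2027-12-05; done 2027-11-21, which is between those dates.
(4) due by 2027-12-22 + 64 days = 2028-02-24; completed 2028-02-23, before the deadline.
(5) the permitted window runs from 2028-02-23 + 7 = 2028-03-01 to 2028-02-23 + 52 = 2028-04-15; done 2028-02-27 — 3 days before the window opened.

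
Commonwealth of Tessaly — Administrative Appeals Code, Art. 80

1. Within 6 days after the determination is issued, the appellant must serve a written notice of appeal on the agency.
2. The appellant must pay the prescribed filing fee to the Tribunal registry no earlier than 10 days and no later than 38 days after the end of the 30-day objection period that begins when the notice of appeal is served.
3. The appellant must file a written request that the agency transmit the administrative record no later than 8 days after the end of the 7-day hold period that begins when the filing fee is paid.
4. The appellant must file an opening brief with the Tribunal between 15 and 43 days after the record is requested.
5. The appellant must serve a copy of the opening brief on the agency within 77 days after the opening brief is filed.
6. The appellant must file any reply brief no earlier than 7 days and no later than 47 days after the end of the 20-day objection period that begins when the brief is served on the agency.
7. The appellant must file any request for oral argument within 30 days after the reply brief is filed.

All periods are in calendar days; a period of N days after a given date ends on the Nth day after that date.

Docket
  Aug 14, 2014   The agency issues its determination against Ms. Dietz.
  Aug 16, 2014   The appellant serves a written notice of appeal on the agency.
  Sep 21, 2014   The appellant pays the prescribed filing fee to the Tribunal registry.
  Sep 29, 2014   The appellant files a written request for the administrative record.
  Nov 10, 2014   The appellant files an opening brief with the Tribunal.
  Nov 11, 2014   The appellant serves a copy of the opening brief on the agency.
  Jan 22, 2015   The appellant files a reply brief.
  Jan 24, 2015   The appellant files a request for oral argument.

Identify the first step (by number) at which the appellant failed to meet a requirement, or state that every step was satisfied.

Step 1: 6 days after Aug 14, 2014 (when the determination is issued) is Aug 20, 2014; completed Aug 16, 2014, before the deadline.
Step 2: the window is 10–38 days after Sep 15, 2014 (end of the 30-day objection period, which began when the notice of appeal is served on Aug 16, 2014), so Sep 25, 2014 through Oct 23, 2014; Sep 21, 2014 is 4 days too early.
No need to go further; step 2 was not satisfied.

Step 2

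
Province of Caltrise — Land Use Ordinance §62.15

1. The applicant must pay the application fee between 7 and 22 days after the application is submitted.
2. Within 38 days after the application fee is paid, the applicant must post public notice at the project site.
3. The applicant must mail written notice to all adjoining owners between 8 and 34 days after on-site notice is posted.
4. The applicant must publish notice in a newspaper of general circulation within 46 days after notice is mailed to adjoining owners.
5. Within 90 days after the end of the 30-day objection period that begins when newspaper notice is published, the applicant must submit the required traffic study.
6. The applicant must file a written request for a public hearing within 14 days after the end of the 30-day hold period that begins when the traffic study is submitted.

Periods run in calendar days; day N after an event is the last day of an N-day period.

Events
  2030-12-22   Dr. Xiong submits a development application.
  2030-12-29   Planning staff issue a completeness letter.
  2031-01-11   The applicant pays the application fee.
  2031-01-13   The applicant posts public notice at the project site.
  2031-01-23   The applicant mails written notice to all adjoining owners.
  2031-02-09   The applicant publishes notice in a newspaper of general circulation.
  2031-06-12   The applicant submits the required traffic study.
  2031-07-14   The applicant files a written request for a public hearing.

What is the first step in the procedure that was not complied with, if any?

(1) the permitted window runs from 2030-12-22 + 7 = 2030-12-29 to 2030-12-22 + 22 = 2031-01-13; done 2031-01-11, which is between those dates.
(2) due by 2031-01-11 + 38 days = 2031-02-18; completed 2031-01-13, before the deadline.
(3) the permitted window runs from 2031-01-13 + 8 = 2031-01-21 to 2031-01-13 + 34 = 2031-02-16; done 2031-01-23 — within the window.
(4) due by 2031-01-23 + 46 days = 2031-03-10; completed 2031-02-09, before the deadline.
(5) due by 2031-03-11 + 90 days = 2031-06-09; done 2031-06-12 — 3 days late.
No need to go further; step 5 was not satisfied.

Step 5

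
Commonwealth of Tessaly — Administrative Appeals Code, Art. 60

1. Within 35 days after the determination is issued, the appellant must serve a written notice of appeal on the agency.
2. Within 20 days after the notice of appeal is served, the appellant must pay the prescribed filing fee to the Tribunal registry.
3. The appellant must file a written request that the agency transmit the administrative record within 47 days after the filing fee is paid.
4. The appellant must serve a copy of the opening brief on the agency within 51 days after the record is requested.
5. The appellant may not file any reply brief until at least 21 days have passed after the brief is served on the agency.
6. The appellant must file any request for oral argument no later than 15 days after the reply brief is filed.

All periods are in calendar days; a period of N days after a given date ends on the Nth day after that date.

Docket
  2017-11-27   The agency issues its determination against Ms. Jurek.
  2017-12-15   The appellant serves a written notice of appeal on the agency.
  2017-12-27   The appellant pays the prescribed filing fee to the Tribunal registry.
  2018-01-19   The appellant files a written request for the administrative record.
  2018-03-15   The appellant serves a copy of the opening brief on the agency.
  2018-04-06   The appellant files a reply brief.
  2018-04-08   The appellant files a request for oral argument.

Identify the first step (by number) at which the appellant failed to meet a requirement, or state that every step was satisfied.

Step 4

Step 1: 35 days after 2017-11-27 (when the determination is issued) is 2018-01-01; 2017-12-15 is within that limit.
Step 2: 20 days after 2017-12-15 (when the notice of appeal is served) is 2018-01-04; done 2017-12-27 — timely.
Step 3: 47 days after 2017-12-27 (when the filing fee is paid) is 2018-02-12; completed 2018-01-19, before the deadline.
Step 4: 51 days after 2018-01-19 (when the record is requested) is 2018-03-11; not done until 2018-03-15, 4 days after the deadline.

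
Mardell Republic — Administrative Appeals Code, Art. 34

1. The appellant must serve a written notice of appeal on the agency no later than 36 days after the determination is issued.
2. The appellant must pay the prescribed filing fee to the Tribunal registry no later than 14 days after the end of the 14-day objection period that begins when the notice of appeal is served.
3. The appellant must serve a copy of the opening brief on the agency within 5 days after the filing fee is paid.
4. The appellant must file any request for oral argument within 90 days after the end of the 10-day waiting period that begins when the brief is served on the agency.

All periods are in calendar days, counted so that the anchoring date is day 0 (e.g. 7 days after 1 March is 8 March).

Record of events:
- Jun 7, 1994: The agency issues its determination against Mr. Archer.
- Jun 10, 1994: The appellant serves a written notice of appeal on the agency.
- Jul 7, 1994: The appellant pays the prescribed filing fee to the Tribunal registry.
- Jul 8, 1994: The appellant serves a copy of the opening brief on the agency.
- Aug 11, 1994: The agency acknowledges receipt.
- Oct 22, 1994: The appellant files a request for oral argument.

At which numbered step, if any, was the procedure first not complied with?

Step 1: 36 days after Jun 7, 1994 (when the determination is issued) is Jul 13, 1994; completed Jun 10, 1994, before the deadline.
Step 2: 14 days after Jun 24, 1994 (end of the 14-day objection period, which began when the notice of appeal is served on Jun 10, 1994) is Jul 8, 1994; done Jul 7, 1994 — timely.
Step 3: 5 days after Jul 7, 1994 (when the filing fee is paid) is Jul 12, 1994; completed Jul 8, 1994, before the deadline.
Step 4: 90 days after Jul 18, 1994 (end of the 10-day waiting period, which began when the brief is served on the agency on Jul 8, 1994) is Oct 16, 1994; not done until Oct 22, 1994, 6 days after the deadline.
The procedure was therefore not followed at step 4.

Step 4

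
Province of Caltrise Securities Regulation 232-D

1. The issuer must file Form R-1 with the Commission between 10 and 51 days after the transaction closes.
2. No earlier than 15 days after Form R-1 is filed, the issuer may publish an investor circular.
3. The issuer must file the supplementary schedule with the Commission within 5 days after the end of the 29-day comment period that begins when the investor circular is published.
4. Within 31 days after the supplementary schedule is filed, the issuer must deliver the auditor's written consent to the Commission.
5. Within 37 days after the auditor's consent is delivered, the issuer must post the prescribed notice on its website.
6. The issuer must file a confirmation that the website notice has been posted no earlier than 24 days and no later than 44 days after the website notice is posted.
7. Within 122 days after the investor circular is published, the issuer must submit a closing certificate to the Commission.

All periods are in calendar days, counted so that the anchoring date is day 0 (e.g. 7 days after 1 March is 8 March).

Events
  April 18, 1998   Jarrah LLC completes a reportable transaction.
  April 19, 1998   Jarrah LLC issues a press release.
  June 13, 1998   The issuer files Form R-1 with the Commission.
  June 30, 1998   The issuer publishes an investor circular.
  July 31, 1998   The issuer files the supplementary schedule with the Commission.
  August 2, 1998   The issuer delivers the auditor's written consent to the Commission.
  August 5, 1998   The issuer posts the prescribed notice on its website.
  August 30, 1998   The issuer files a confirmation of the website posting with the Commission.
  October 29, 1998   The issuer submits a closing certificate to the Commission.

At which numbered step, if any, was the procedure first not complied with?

Step 1 — 10 and 51 days from April 18, 1998 (when the transaction closes) are April 28, 1998 and June 8, 1998 respectively; done June 13, 1998 — 5 days after the window closed.
The procedure was therefore not followed at step 1.

Step 1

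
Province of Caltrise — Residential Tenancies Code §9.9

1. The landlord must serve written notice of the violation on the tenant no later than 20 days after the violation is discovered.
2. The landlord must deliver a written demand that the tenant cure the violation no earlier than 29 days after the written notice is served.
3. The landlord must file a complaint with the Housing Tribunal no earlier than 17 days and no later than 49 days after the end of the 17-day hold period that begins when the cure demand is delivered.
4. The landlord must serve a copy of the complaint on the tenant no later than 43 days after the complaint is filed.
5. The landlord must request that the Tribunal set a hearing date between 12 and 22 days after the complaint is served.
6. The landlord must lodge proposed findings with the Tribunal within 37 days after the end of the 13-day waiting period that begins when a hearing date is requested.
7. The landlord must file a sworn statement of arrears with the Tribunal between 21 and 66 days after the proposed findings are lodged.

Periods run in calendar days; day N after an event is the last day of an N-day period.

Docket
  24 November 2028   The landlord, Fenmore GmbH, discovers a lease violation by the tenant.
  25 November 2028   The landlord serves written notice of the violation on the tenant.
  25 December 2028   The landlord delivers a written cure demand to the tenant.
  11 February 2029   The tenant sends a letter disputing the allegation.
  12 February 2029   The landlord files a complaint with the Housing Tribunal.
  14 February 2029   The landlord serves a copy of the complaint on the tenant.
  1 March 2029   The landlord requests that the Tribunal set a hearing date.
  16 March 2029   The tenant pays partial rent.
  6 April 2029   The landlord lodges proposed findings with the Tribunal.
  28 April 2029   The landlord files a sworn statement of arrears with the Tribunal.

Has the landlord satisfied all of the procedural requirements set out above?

Step 1 — counting 20 days from 24 November 2028 (when the violation is discovered) gives a deadline of 14 December 2028; 25 November 2028 is within that limit.
Step 2 — must wait 29 days from 25 November 2028 (when the written notice is served), so not before 24 December 2028; done 25 December 2028 — permitted.
Step 3 — 17 and 49 days from 11 January 2029 (end of the 17-day hold period, which began when the cure demand is delivered on 25 December 2028) are 28 January 2029 and 1 March 2029 respectively; done 12 February 2029, which is between those dates.
Step 4 — counting 43 days from 12 February 2029 (when the complaint is filed) gives a deadline of 27 March 2029; 14 February 2029 is within that limit.
Step 5 — 12 and 22 days from 14 February 2029 (when the complaint is served) are 26 February 2029 and 8 March 2029 respectively; done 1 March 2029, which is between those dates.
Step 6 — counting 37 days from 14 March 2029 (end of the 13-day waiting period, which began when a hearing date is requested on 1 March 2029) gives a deadline of 20 April 2029; completed 6 April 2029, before the deadline.
Step 7 — 21 and 66 days from 6 April 2029 (when the proposed findings are lodged) are 27 April 2029 and 11 June 2029 respectively; done 28 April 2029, which is between those dates.

Yes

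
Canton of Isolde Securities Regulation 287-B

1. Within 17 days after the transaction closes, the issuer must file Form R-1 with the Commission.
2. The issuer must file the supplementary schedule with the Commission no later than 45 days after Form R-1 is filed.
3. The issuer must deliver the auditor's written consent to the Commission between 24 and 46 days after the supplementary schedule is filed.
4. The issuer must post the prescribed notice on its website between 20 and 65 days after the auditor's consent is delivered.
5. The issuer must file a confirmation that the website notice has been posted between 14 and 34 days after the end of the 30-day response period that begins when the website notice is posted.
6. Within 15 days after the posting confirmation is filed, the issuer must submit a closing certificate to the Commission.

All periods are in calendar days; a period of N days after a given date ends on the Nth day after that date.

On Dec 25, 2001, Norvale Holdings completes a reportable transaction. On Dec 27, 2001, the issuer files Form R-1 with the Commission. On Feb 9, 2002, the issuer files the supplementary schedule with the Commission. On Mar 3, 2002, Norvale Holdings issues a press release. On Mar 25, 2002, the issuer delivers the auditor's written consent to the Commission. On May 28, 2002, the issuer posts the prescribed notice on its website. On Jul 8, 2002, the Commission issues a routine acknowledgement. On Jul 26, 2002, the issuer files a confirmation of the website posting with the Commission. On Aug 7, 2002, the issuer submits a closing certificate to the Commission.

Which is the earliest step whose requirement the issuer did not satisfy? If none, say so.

Step 1 — counting 17 days from Dec 25, 2001 (when the transaction closes) gives a deadline of Jan 11, 2002; done Dec 27, 2001 — timely.
Step 2 — counting 45 days from Dec 27, 2001 (when Form R-1 is filed) gives a deadline of Feb 10, 2002; Feb 9, 2002 is within that limit.
Step 3 — 24 and 46 days from Feb 9, 2002 (when the supplementary schedule is filed) are Mar 5, 2002 and Mar 27, 2002 respectively; done Mar 25, 2002 — within the window.
Step 4 — 20 and 65 days from Mar 25, 2002 (when the auditor's consent is delivered) are Apr 14, 2002 and May 29, 2002 respectively; May 28, 2002 falls inside that range.
Step 5 — 14 and 34 days from Jun 27, 2002 (end of the 30-day response period, which began when the website notice is posted on May 28, 2002) are Jul 11, 2002 and Jul 31, 2002 respectively; done Jul 26, 2002 — within the window.
Step 6 — counting 15 days from Jul 26, 2002 (when the posting confirmation is filed) gives a deadline of Aug 10, 2002; Aug 7, 2002 is within that limit.

None — every step was satisfied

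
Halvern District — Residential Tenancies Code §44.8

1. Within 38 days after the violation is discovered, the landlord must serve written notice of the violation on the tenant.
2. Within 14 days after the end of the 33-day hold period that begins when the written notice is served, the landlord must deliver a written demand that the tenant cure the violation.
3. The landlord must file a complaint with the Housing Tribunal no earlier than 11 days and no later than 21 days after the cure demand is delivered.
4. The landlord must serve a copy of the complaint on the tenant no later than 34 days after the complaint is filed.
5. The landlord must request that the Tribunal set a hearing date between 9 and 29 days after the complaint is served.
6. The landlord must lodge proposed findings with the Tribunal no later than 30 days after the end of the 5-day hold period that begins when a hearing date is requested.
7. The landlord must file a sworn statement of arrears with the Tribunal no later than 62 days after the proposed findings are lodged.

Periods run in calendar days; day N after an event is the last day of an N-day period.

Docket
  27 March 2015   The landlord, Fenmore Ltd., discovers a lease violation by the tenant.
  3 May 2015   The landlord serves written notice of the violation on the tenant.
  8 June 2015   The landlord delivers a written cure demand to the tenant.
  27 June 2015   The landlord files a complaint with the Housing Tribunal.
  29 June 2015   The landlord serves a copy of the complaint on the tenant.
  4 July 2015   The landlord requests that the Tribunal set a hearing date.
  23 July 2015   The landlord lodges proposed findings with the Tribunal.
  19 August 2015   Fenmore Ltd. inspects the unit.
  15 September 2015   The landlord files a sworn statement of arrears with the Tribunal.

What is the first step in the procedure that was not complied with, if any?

Step 5

Step 1: 38 days after 27 March 2015 (when the violation is discovered) is 4 May 2015; 3 May 2015 is within that limit.
Step 2: 14 days after 5 June 2015 (end of the 33-day hold period, which began when the written notice is served on 3 May 2015) is 19 June 2015; done 8 June 2015 — timely.
Step 3: the window is 11–21 days after 8 June 2015 (when the cure demand is delivered), so 19 June 2015 through 29 June 2015; done 27 June 2015 — within the window.
Step 4: 34 days after 27 June 2015 (when the complaint is filed) is 31 July 2015; done 29 June 2015 — timely.
Step 5: the window is 9–29 days after 29 June 2015 (when the complaint is served), so 8 July 2015 through 28 July 2015; done 4 July 2015 — 4 days before the window opened.
The procedure was therefore not followed at step 5.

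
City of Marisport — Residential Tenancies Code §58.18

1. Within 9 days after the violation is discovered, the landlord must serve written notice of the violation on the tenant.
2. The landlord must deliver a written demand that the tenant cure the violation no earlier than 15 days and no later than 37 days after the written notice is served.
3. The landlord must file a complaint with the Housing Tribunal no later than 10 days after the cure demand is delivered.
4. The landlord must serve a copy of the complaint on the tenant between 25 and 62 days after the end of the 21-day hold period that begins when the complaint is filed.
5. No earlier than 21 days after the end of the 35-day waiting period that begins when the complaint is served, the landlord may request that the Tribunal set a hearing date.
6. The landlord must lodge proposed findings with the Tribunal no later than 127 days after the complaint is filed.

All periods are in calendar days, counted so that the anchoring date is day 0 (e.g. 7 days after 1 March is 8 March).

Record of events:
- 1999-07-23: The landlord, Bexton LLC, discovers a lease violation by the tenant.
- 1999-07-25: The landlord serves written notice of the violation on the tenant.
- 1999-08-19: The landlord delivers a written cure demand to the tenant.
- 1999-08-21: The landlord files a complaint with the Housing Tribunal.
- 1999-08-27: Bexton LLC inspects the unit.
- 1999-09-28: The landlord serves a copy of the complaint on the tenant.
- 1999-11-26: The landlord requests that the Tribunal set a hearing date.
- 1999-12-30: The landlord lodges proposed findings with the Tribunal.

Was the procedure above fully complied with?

No

(1) due by 1999-07-23 + 9 days = 1999-08-01; 1999-07-25 is within that limit.
(2) the permitted window runs from 1999-07-25 + 15 = 1999-08-09 to 1999-07-25 + 37 = 1999-08-31; done 1999-08-19, which is between those dates.
(3) due by 1999-08-19 + 10 days = 1999-08-29; done 1999-08-21 — timely.
(4) the permitted window runs from 1999-09-11 + 25 = 1999-10-06 to 1999-09-11 + 62 = 1999-11-12; done 1999-09-28 — 8 days before the window opened.
The analysis stops there.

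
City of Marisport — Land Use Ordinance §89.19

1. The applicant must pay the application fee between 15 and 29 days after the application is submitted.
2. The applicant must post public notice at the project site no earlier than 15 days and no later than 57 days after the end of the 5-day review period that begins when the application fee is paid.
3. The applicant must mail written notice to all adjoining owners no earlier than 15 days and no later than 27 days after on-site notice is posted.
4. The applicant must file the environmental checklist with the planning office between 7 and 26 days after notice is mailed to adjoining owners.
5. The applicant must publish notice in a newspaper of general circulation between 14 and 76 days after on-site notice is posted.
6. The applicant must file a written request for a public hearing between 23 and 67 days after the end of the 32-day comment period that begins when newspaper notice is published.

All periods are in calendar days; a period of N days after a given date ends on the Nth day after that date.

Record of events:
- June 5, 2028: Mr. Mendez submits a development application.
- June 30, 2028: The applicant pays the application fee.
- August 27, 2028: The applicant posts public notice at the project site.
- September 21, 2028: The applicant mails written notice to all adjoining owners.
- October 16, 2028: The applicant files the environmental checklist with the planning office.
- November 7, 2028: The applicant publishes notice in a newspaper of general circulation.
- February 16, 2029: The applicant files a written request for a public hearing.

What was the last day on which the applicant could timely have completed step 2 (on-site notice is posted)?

August 31, 2028

The application fee is paid on June 30, 2028; the 5-day review period therefore ends July 5, 2028, and step 2 runs from that date. The window is 15–57 days after July 5, 2028; it closes on August 31, 2028.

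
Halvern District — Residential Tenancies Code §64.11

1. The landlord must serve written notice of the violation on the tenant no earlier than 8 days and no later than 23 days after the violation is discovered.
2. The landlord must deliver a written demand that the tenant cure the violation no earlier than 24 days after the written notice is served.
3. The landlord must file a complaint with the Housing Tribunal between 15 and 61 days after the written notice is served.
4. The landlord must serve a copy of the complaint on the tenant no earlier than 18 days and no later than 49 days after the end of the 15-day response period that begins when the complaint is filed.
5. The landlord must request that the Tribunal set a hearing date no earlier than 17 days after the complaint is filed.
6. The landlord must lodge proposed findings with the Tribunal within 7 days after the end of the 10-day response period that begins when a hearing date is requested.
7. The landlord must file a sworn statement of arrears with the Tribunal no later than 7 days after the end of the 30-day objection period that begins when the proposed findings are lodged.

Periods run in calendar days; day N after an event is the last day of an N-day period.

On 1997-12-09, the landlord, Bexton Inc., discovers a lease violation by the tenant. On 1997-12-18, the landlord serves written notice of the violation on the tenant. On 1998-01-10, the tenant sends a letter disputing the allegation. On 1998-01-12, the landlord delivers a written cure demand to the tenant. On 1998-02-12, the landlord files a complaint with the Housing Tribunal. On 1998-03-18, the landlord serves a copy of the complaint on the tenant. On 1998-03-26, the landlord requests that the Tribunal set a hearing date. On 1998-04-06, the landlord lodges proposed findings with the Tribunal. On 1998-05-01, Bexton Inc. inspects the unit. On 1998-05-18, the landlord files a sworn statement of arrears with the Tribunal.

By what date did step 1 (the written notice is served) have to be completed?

1998-01-01

Step 1 runs from 1997-12-09, when the violation is discovered. The window is 8–23 days after 1997-12-09; it closes on 1998-01-01.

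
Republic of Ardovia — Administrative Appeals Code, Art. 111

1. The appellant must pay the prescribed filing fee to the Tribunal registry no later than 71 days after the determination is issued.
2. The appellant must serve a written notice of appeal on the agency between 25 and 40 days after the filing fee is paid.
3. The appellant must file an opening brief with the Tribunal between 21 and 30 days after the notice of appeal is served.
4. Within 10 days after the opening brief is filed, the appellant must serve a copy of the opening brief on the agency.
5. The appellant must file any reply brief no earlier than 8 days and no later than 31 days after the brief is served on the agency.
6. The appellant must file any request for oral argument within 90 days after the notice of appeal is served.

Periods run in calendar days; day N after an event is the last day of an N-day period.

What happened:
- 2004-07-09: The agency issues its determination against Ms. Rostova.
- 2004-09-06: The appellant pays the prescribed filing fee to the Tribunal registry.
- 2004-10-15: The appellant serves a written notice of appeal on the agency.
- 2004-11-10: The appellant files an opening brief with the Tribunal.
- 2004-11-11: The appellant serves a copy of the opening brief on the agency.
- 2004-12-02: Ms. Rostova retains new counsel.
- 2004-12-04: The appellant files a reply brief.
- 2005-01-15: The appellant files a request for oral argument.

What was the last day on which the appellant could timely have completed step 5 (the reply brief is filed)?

2004-12-12

Step 5 runs from 2004-11-11, when the brief is served on the agency. The window is 8–31 days after 2004-11-11; it closes on 2004-12-12.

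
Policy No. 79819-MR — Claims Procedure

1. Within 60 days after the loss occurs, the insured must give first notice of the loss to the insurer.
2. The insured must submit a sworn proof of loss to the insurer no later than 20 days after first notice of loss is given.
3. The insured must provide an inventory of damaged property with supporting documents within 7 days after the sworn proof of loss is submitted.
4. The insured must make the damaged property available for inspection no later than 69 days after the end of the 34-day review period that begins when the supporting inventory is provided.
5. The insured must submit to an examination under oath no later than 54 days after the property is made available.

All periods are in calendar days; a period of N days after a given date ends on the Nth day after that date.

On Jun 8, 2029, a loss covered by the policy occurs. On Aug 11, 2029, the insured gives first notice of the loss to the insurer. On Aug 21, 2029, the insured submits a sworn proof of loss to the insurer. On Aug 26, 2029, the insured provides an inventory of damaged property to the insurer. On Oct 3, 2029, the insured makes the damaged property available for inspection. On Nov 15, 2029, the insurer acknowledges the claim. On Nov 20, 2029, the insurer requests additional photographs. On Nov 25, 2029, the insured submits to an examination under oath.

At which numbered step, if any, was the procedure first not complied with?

Step 1

Step 1 — counting 60 days from Jun 8, 2029 (when the loss occurs) gives a deadline of Aug 7, 2029; Aug 11, 2029 misses that deadline by 4 days.
The analysis stops there.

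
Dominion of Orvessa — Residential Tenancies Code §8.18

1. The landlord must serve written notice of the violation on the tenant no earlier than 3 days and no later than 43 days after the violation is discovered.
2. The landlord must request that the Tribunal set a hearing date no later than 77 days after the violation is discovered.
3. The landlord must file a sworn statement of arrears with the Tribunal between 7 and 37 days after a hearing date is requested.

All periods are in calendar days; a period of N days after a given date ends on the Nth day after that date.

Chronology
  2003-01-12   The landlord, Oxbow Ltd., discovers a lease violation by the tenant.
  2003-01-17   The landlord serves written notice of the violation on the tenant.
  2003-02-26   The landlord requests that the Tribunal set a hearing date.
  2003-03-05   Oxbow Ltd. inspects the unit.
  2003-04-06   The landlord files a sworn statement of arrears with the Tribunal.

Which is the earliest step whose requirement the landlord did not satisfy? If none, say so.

Step 3

(1) the permitted window runs from 2003-01-12 + 3 = 2003-01-15 to 2003-01-12 + 43 = 2003-02-24; done 2003-01-17 — within the window.
(2) due by 2003-01-12 + 77 days = 2003-03-30; 2003-02-26 is within that limit.
(3) the permitted window runs from 2003-02-26 + 7 = 2003-03-05 to 2003-02-26 + 37 = 2003-04-04; done 2003-04-06 — 2 days after the window closed.
Later steps need not be reached.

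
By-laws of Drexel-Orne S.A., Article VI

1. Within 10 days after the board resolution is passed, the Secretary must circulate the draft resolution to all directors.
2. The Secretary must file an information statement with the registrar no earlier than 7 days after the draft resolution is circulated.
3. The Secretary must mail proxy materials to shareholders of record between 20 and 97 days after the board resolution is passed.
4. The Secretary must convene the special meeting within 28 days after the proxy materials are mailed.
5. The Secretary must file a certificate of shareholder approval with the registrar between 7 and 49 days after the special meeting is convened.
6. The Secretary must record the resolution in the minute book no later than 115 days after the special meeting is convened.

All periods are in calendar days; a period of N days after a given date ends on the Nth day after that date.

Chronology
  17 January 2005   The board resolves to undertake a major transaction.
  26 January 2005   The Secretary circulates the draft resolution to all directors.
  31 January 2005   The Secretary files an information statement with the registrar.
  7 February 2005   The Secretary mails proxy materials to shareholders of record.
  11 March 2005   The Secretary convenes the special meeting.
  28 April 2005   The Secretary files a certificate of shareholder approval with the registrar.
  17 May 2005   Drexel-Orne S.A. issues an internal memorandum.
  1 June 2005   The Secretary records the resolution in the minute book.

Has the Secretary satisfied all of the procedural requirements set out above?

Step 1 — counting 10 days from 17 January 2005 (when the board resolution is passed) gives a deadline of 27 January 2005; 26 January 2005 is within that limit.
Step 2 — must wait 7 days from 26 January 2005 (when the draft resolution is circulated), so not before 2 February 2005; 31 January 2005 is 2 days before the earliest permitted date.
No need to go further; step 2 was not satisfied.

No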